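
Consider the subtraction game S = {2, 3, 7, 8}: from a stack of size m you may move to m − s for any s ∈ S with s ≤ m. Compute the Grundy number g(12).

Build the Grundy sequence with g(k) = mex{g(k−s) : s ∈ {2, 3, 7, 8}, s ≤ k}:
k:     0  1  2  3  4  5  6  7  8  9 10 11 12
g(k):  0  0  1  1  2  0  0  1  1  2  0  0  1
So g(12) = 1.

1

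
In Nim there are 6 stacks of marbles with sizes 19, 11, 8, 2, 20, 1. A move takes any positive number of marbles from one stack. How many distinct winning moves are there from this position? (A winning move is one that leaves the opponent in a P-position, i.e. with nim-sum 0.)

1

Compute the nim-sum pairwise:
19 XOR 11 = 24
24 XOR 8 = 16
16 XOR 2 = 18
18 XOR 20 = 6
6 XOR 1 = 7
The overall nim-sum is X = 7. A stack of size p has a winning move iff p XOR X < p (reduce it to p XOR X).
  19: 19 XOR 7 = 20 ≥ 19 — no move.
  11: 11 XOR 7 = 12 ≥ 11 — no move.
  8: 8 XOR 7 = 15 ≥ 8 — no move.
  2: 2 XOR 7 = 5 ≥ 2 — no move.
  20: 20 XOR 7 = 19 < 20 — winning move (to 19).
  1: 1 XOR 7 = 6 ≥ 1 — no move.
That gives 1 winning move.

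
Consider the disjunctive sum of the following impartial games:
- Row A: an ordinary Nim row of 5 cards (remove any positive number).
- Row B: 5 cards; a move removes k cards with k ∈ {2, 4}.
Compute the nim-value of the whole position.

Row A is a plain Nim row of size 5, so its Grundy value is 5.
For row B, compute g(0), g(1), … with moves {2, 4}:
k:     0  1  2  3  4  5
g(k):  0  0  1  1  2  2
So g(5) = 2.
By the Sprague-Grundy theorem, the Grundy value of a sum of independent games is the XOR of the component values.
Combined value = 5 ⊕ 2 = 7.

7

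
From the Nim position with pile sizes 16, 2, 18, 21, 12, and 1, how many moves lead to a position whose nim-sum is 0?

3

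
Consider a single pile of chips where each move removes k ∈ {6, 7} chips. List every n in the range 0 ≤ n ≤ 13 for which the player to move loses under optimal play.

0, 1, 2, 3, 4, 5, 13

Build the Grundy sequence with g(k) = mex{g(k−s) : s ∈ {6, 7}, s ≤ k}:
k:     0  1  2  3  4  5  6  7  8  9 10 11 12 13
g(k):  0  0  0  0  0  0  1  1  1  1  1  1  2  0
The P-positions (g = 0) in 0..13 are 0, 1, 2, 3, 4, 5, 13.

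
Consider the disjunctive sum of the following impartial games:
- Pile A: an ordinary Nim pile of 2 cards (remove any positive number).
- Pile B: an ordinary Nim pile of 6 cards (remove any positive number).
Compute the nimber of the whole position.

4

Pile A is a plain Nim pile of size 2, so its Grundy value is 2.
Pile B is a plain Nim pile of size 6, so its Grundy value is 6.
The value of a disjunctive sum is the nim-sum of the parts.
Combined value = 2 XOR 6 = 4.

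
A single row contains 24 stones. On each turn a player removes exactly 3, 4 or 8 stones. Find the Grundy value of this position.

0

Compute g(0), g(1), … for moves {3, 4, 8}:
k:     0  1  2  3  4  5  6  7  8  9 10 11 12 13 14 15 16 17 18 19 20 21 22 23 24
g(k):  0  0  0  1  1  1  2  0  2  3  1  3  0  0  0  1  1  1  2  0  2  3  1  3  0
So g(24) = 0.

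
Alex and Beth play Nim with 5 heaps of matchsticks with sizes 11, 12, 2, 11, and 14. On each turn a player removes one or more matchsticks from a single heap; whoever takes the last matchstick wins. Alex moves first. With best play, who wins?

Beth wins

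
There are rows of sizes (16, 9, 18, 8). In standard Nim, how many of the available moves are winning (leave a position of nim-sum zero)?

1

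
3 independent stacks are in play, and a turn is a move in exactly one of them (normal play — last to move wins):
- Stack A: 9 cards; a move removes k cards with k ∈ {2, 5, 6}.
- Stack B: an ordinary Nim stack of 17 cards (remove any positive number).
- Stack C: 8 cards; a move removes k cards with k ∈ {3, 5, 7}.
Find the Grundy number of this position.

17

For stack A, compute g(0), g(1), … with moves {2, 5, 6}:
g(0) = mex{} = 0
g(1) = mex{} = 0
g(2) = mex{0} = 1
g(3) = mex{0} = 1
g(4) = mex{1} = 0
g(5) = mex{0,1} = 2
g(6) = mex{0} = 1
g(7) = mex{0,1,2} = 3
g(8) = mex{1} = 0
g(9) = mex{0,1,3} = 2
So g(9) = 2.
Stack B is a plain Nim stack of size 17, so its Grundy value is 17.
Build the Grundy sequence for stack C with g(k) = mex{g(k−s) : s ∈ {3, 5, 7}, s ≤ k}:
k:     0  1  2  3  4  5  6  7  8
g(k):  0  0  0  1  1  1  2  2  2
So g(8) = 2.
The value of a disjunctive sum is the nim-sum of the parts.
Combined value = 2 ⊕ 17 ⊕ 2 = 17.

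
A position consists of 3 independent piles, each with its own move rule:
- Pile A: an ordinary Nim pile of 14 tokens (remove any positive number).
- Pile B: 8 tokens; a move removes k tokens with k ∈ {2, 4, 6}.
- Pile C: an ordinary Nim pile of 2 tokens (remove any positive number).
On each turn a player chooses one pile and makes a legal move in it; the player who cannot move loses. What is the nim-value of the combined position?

12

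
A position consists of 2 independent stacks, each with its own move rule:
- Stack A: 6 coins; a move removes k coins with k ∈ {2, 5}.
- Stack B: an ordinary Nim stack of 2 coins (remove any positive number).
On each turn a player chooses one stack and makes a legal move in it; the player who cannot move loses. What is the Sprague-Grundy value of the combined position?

3

Build the Grundy sequence for stack A with g(k) = mex{g(k−s) : s ∈ {2, 5}, s ≤ k}:
g(0) = mex{} = 0
g(1) = mex{} = 0
g(2) = mex{0} = 1
g(3) = mex{0} = 1
g(4) = mex{1} = 0
g(5) = mex{0,1} = 2
g(6) = mex{0} = 1
So g(6) = 1.
Stack B is a plain Nim stack of size 2, so its Grundy value is 2.
By the Sprague-Grundy theorem, the Grundy value of a sum of independent games is the XOR of the component values.
Combined value = 1 XOR 2 = 3.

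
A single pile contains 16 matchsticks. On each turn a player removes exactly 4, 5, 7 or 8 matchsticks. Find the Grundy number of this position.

1

Compute g(0), g(1), … for moves {4, 5, 7, 8}:
k:     0  1  2  3  4  5  6  7  8  9 10 11 12 13 14 15 16
g(k):  0  0  0  0  1  1  1  1  2  2  2  2  0  0  0  0  1
So g(16) = 1.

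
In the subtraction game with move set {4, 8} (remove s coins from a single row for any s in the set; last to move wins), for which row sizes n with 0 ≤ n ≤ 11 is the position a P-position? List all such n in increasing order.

Compute g(0), g(1), … for moves {4, 8}:
k:     0  1  2  3  4  5  6  7  8  9 10 11
g(k):  0  0  0  0  1  1  1  1  2  2  2  2
The P-positions (g = 0) in 0..11 are 0, 1, 2, 3.

0, 1, 2, 3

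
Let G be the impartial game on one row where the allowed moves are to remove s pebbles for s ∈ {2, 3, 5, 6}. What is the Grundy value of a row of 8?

Compute g(0), g(1), … for moves {2, 3, 5, 6}:
g(0) = mex{} = 0
g(1) = mex{} = 0
g(2) = mex{0} = 1
g(3) = mex{0} = 1
g(4) = mex{0,1} = 2
g(5) = mex{0,1} = 2
g(6) = mex{0,1,2} = 3
g(7) = mex{0,1,2} = 3
g(8) = mex{1,2,3} = 0
So g(8) = 0.

0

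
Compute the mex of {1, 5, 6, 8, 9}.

0

0 is not in the set, so the mex is 0.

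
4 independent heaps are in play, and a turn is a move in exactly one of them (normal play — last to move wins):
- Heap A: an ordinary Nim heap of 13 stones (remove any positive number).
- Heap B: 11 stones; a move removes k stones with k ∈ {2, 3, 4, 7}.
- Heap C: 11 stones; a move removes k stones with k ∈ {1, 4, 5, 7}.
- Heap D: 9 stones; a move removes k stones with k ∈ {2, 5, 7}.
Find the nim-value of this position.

Heap A is a plain Nim heap of size 13, so its Grundy value is 13.
For heap B, compute g(0), g(1), … with moves {2, 3, 4, 7}:
k:     0  1  2  3  4  5  6  7  8  9 10 11
g(k):  0  0  1  1  2  2  0  3  1  4  2  0
So g(11) = 0.
For heap C, compute g(0), g(1), … with moves {1, 4, 5, 7}:
g(0) = mex{} = 0
g(1) = mex{0} = 1
g(2) = mex{1} = 0
g(3) = mex{0} = 1
g(4) = mex{0,1} = 2
g(5) = mex{0,1,2} = 3
g(6) = mex{0,1,3} = 2
g(7) = mex{0,1,2} = 3
g(8) = mex{1,2,3} = 0
g(9) = mex{0,2,3} = 1
g(10) = mex{1,2,3} = 0
g(11) = mex{0,2,3} = 1
So g(11) = 1.
Grundy values for heap D (subtraction set {2, 5, 7}):
g(0) = mex{} = 0
g(1) = mex{} = 0
g(2) = mex{0} = 1
g(3) = mex{0} = 1
g(4) = mex{1} = 0
g(5) = mex{0,1} = 2
g(6) = mex{0} = 1
g(7) = mex{0,1,2} = 3
g(8) = mex{0,1} = 2
g(9) = mex{0,1,3} = 2
So g(9) = 2.
The value of a disjunctive sum is the nim-sum of the parts.
Combined value = 13 ⊕ 0 ⊕ 1 ⊕ 2 = 14.

14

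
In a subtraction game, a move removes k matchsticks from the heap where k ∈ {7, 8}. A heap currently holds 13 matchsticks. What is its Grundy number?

1

Compute g(0), g(1), … for moves {7, 8}:
g(0) = mex{} = 0
g(1) = mex{} = 0
g(2) = mex{} = 0
g(3) = mex{} = 0
g(4) = mex{} = 0
g(5) = mex{} = 0
g(6) = mex{} = 0
g(7) = mex{0} = 1
g(8) = mex{0} = 1
g(9) = mex{0} = 1
g(10) = mex{0} = 1
g(11) = mex{0} = 1
g(12) = mex{0} = 1
g(13) = mex{0} = 1
So g(13) = 1.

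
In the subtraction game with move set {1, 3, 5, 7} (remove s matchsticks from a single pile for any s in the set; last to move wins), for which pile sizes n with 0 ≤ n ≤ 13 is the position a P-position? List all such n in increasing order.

0, 2, 4, 6, 8, 10, 12

Build the Grundy sequence with g(k) = mex{g(k−s) : s ∈ {1, 3, 5, 7}, s ≤ k}:
k:     0  1  2  3  4  5  6  7  8  9 10 11 12 13
g(k):  0  1  0  1  0  1  0  1  0  1  0  1  0  1
The P-positions (g = 0) in 0..13 are 0, 2, 4, 6, 8, 10, 12.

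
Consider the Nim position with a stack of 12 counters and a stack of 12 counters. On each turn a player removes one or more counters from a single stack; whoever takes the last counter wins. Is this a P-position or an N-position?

Compute the nim-sum pairwise:
12 ⊕ 12 = 0
The nim-sum is 0, so this is a P-position: the player to move is in a losing position under optimal play.

P-position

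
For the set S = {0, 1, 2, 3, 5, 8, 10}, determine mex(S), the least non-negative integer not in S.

The values 0, 1, 2, 3 are all present; 4 is the first non-negative integer missing from the set.

4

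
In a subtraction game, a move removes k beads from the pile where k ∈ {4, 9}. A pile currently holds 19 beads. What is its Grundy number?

1

Build the Grundy sequence with g(k) = mex{g(k−s) : s ∈ {4, 9}, s ≤ k}:
k:     0  1  2  3  4  5  6  7  8  9 10 11 12 13 14 15 16 17 18 19
g(k):  0  0  0  0  1  1  1  1  0  2  2  2  1  0  0  0  0  1  1  1
So g(19) = 1.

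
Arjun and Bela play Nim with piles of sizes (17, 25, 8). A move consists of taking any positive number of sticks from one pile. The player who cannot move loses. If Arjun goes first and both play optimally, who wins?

Nim-sum: 17 ^ 25 ^ 8 = 0.
The nim-sum is 0, so this is a P-position: the player to move is in a losing position under optimal play; Arjun is about to move from it and so loses — Bela wins.

Bela wins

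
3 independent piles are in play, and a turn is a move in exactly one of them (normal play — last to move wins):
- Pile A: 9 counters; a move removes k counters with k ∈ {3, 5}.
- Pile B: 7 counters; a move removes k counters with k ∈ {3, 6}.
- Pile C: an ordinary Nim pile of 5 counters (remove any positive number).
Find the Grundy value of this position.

For pile A, compute g(0), g(1), … with moves {3, 5}:
k:     0  1  2  3  4  5  6  7  8  9
g(k):  0  0  0  1  1  1  2  2  0  0
So g(9) = 0.
For pile B, compute g(0), g(1), … with moves {3, 6}:
k:     0  1  2  3  4  5  6  7
g(k):  0  0  0  1  1  1  2  2
So g(7) = 2.
Pile C is a plain Nim pile of size 5, so its Grundy value is 5.
The value of a disjunctive sum is the nim-sum of the parts.
Combined value = 0 XOR 2 XOR 5 = 7.

7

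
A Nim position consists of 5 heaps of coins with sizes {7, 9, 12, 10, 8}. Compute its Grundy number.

0

Nim-sum: 7 XOR 9 XOR 12 XOR 10 XOR 8 = 0.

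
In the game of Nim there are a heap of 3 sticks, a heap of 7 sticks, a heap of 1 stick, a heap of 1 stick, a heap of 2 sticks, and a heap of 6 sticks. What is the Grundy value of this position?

0

Bitwise XOR of the heap sizes:
  011  (3)
  111  (7)
  001  (1)
  001  (1)
  010  (2)
  110  (6)
  ---
  000  (0)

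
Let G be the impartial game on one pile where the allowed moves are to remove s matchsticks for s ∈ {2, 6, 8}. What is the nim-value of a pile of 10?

Compute g(0), g(1), … for moves {2, 6, 8}:
g(0) = mex{} = 0
g(1) = mex{} = 0
g(2) = mex{0} = 1
g(3) = mex{0} = 1
g(4) = mex{1} = 0
g(5) = mex{1} = 0
g(6) = mex{0} = 1
g(7) = mex{0} = 1
g(8) = mex{0,1} = 2
g(9) = mex{0,1} = 2
g(10) = mex{0,1,2} = 3
So g(10) = 3.

3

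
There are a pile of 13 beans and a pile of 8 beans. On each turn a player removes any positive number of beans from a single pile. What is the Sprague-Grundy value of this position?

5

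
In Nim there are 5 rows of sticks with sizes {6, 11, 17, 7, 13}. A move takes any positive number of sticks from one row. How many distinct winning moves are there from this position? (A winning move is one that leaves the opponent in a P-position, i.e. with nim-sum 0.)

Nim-sum: 6 XOR 11 XOR 17 XOR 7 XOR 13 = 22.
The overall nim-sum is X = 22. A row of size p has a winning move iff p XOR X < p (reduce it to p XOR X).
  6: 6 XOR 22 = 16 ≥ 6 — no move.
  11: 11 XOR 22 = 29 ≥ 11 — no move.
  17: 17 XOR 22 = 7 < 17 — winning move (to 7).
  7: 7 XOR 22 = 17 ≥ 7 — no move.
  13: 13 XOR 22 = 27 ≥ 13 — no move.
That gives 1 winning move.

1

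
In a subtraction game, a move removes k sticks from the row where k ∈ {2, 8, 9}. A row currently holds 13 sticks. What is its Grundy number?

1

Compute g(0), g(1), … for moves {2, 8, 9}:
g(0) = mex{} = 0
g(1) = mex{} = 0
g(2) = mex{0} = 1
g(3) = mex{0} = 1
g(4) = mex{1} = 0
g(5) = mex{1} = 0
g(6) = mex{0} = 1
g(7) = mex{0} = 1
g(8) = mex{0,1} = 2
g(9) = mex{0,1} = 2
g(10) = mex{0,1,2} = 3
g(11) = mex{1,2} = 0
g(12) = mex{0,1,3} = 2
g(13) = mex{0} = 1
So g(13) = 1.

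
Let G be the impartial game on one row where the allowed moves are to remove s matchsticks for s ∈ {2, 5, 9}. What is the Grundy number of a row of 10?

1

Grundy values for subtraction set {2, 5, 9}:
g(0) = mex{} = 0
g(1) = mex{} = 0
g(2) = mex{0} = 1
g(3) = mex{0} = 1
g(4) = mex{1} = 0
g(5) = mex{0,1} = 2
g(6) = mex{0} = 1
g(7) = mex{1,2} = 0
g(8) = mex{1} = 0
g(9) = mex{0} = 1
g(10) = mex{0,2} = 1
So g(10) = 1.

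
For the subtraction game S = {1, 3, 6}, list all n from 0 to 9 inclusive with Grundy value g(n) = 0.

0, 2, 4, 9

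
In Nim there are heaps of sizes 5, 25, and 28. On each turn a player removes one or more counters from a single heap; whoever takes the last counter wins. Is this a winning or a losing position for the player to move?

Losing position

Bitwise XOR of the heap sizes:
  00101  (5)
  11001  (25)
  11100  (28)
  -----
  00000  (0)
The nim-sum is 0, so this is a P-position: the player to move is in a losing position under optimal play.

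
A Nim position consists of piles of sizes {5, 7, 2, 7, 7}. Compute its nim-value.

0

Compute the nim-sum pairwise:
5 ^ 7 = 2
2 ^ 2 = 0
0 ^ 7 = 7
7 ^ 7 = 0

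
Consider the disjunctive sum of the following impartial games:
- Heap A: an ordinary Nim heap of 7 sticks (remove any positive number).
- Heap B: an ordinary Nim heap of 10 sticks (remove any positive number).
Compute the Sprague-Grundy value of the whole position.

13

Heap A is a plain Nim heap of size 7, so its Grundy value is 7.
Heap B is a plain Nim heap of size 10, so its Grundy value is 10.
The value of a disjunctive sum is the nim-sum of the parts.
Combined value = 7 ⊕ 10 = 13.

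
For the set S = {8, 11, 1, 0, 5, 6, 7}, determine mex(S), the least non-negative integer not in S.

The values 0, 1 are all present; 2 is the first non-negative integer missing from the set.

2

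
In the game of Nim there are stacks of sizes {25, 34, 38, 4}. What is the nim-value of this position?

Bitwise XOR of the heap sizes:
  011001  (25)
  100010  (34)
  100110  (38)
  000100  (4)
  ------
  011001  (25)

25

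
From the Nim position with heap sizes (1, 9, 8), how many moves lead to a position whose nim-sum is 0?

Compute the nim-sum pairwise:
1 ⊕ 9 = 8
8 ⊕ 8 = 0
The nim-sum is already 0, so every move leaves a nonzero nim-sum — there are no winning moves.

0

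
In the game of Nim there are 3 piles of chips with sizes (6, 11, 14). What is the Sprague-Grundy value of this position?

Nim-sum: 6 XOR 11 XOR 14 = 3.

3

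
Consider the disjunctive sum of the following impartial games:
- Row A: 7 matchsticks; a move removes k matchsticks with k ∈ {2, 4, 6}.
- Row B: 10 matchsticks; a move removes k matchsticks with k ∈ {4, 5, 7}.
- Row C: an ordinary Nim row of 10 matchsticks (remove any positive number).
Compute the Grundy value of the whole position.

11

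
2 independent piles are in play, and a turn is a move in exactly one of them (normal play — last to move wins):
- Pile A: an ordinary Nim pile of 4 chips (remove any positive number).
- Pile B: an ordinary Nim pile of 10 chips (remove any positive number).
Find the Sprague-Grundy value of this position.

14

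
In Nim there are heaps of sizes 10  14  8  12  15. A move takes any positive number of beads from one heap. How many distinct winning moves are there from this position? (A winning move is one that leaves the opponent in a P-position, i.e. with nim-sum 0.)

Bitwise XOR of the heap sizes:
  1010  (10)
  1110  (14)
  1000  (8)
  1100  (12)
  1111  (15)
  ----
  1111  (15)
The overall nim-sum is X = 15. A heap of size p has a winning move iff p XOR X < p (reduce it to p XOR X).
  10: 10 XOR 15 = 5 < 10 — winning move (to 5).
  14: 14 XOR 15 = 1 < 14 — winning move (to 1).
  8: 8 XOR 15 = 7 < 8 — winning move (to 7).
  12: 12 XOR 15 = 3 < 12 — winning move (to 3).
  15: 15 XOR 15 = 0 < 15 — winning move (to 0).
That gives 5 winning moves.

5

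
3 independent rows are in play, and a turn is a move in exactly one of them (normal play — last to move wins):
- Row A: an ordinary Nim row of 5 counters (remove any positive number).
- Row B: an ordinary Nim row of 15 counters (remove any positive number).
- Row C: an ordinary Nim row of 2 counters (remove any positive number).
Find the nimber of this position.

Row A is a plain Nim row of size 5, so its Grundy value is 5.
Row B is a plain Nim row of size 15, so its Grundy value is 15.
Row C is a plain Nim row of size 2, so its Grundy value is 2.
The value of a disjunctive sum is the nim-sum of the parts.
Combined value = 5 ⊕ 15 ⊕ 2 = 8.

8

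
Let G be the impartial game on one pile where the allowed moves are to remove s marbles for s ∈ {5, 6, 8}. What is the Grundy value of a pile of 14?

Build the Grundy sequence with g(k) = mex{g(k−s) : s ∈ {5, 6, 8}, s ≤ k}:
g(0) = mex{} = 0
g(1) = mex{} = 0
g(2) = mex{} = 0
g(3) = mex{} = 0
g(4) = mex{} = 0
g(5) = mex{0} = 1
g(6) = mex{0} = 1
g(7) = mex{0} = 1
g(8) = mex{0} = 1
g(9) = mex{0} = 1
g(10) = mex{0,1} = 2
g(11) = mex{0,1} = 2
g(12) = mex{0,1} = 2
g(13) = mex{1} = 0
g(14) = mex{1} = 0
So g(14) = 0.

0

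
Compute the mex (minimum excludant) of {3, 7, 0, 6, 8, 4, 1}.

2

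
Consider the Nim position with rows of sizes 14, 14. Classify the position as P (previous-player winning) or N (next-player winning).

P-position

Nim-sum: 14 ^ 14 = 0.
The nim-sum is 0, so this is a P-position: the player to move is in a losing position under optimal play.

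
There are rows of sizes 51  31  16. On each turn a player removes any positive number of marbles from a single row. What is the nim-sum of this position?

Nim-sum: 51 XOR 31 XOR 16 = 60.

60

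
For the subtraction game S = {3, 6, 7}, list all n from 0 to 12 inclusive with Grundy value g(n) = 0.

0, 1, 2, 10, 11, 12

Compute g(0), g(1), … for moves {3, 6, 7}:
g(0) = mex{} = 0
g(1) = mex{} = 0
g(2) = mex{} = 0
g(3) = mex{0} = 1
g(4) = mex{0} = 1
g(5) = mex{0} = 1
g(6) = mex{0,1} = 2
g(7) = mex{0,1} = 2
g(8) = mex{0,1} = 2
g(9) = mex{0,1,2} = 3
g(10) = mex{1,2} = 0
g(11) = mex{1,2} = 0
g(12) = mex{1,2,3} = 0
The P-positions (g = 0) in 0..12 are 0, 1, 2, 10, 11, 12.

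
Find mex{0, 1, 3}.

The values 0, 1 are all present; 2 is the first non-negative integer missing from the set.

2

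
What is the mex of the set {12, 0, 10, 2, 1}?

3

The values 0, 1, 2 are all present; 3 is the first non-negative integer missing from the set.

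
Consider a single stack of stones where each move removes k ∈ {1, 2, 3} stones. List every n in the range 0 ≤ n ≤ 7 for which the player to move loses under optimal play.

0, 4

Grundy values for subtraction set {1, 2, 3}:
k:     0  1  2  3  4  5  6  7
g(k):  0  1  2  3  0  1  2  3
The P-positions (g = 0) in 0..7 are 0, 4.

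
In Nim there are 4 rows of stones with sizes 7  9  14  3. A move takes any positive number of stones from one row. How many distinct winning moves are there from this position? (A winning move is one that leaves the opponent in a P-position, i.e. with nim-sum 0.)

Compute the nim-sum pairwise:
7 ⊕ 9 = 14
14 ⊕ 14 = 0
0 ⊕ 3 = 3
The overall nim-sum is X = 3. A row of size p has a winning move iff p XOR X < p (reduce it to p XOR X).
  7: 7 XOR 3 = 4 < 7 — winning move (to 4).
  9: 9 XOR 3 = 10 ≥ 9 — no move.
  14: 14 XOR 3 = 13 < 14 — winning move (to 13).
  3: 3 XOR 3 = 0 < 3 — winning move (to 0).
That gives 3 winning moves.

3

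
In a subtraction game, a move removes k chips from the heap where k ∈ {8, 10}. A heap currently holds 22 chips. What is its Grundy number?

0

Grundy values for subtraction set {8, 10}:
k:     0  1  2  3  4  5  6  7  8  9 10 11 12 13 14 15 16 17 18 19 20 21 22
g(k):  0  0  0  0  0  0  0  0  1  1  1  1  1  1  1  1  2  2  0  0  0  0  0
So g(22) = 0.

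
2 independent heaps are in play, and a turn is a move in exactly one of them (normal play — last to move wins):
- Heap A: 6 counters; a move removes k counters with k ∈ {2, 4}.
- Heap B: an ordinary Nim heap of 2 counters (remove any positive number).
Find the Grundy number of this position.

2

Grundy values for heap A (subtraction set {2, 4}):
k:     0  1  2  3  4  5  6
g(k):  0  0  1  1  2  2  0
So g(6) = 0.
Heap B is a plain Nim heap of size 2, so its Grundy value is 2.
By the Sprague-Grundy theorem, the Grundy value of a sum of independent games is the XOR of the component values.
Combined value = 0 ⊕ 2 = 2.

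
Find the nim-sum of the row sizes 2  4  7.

1

Compute the nim-sum pairwise:
2 ^ 4 = 6
6 ^ 7 = 1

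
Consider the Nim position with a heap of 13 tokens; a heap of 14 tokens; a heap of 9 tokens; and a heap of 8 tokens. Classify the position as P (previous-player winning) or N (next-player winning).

Bitwise XOR of the heap sizes:
  1101  (13)
  1110  (14)
  1001  (9)
  1000  (8)
  ----
  0010  (2)
The nim-sum is 2 ≠ 0, so this is an N-position: the player to move can win.

N-position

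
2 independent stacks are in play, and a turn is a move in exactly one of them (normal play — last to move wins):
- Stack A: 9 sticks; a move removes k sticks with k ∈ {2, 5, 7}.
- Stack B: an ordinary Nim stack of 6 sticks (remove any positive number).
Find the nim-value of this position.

4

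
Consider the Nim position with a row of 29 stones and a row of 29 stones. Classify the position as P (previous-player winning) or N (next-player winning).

Nim-sum: 29 ^ 29 = 0.
The nim-sum is 0, so this is a P-position: the player to move is in a losing position under optimal play.

P-position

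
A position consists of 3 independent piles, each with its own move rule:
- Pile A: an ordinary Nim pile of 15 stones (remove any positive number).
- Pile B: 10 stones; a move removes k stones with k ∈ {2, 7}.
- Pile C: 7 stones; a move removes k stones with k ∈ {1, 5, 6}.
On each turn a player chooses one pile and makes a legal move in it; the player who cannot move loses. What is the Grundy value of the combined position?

12

Pile A is a plain Nim pile of size 15, so its Grundy value is 15.
For pile B, compute g(0), g(1), … with moves {2, 7}:
g(0) = mex{} = 0
g(1) = mex{} = 0
g(2) = mex{0} = 1
g(3) = mex{0} = 1
g(4) = mex{1} = 0
g(5) = mex{1} = 0
g(6) = mex{0} = 1
g(7) = mex{0} = 1
g(8) = mex{0,1} = 2
g(9) = mex{1} = 0
g(10) = mex{1,2} = 0
So g(10) = 0.
Build the Grundy sequence for pile C with g(k) = mex{g(k−s) : s ∈ {1, 5, 6}, s ≤ k}:
g(0) = mex{} = 0
g(1) = mex{0} = 1
g(2) = mex{1} = 0
g(3) = mex{0} = 1
g(4) = mex{1} = 0
g(5) = mex{0} = 1
g(6) = mex{0,1} = 2
g(7) = mex{0,1,2} = 3
So g(7) = 3.
By the Sprague-Grundy theorem, the Grundy value of a sum of independent games is the XOR of the component values.
Combined value = 15 XOR 0 XOR 3 = 12.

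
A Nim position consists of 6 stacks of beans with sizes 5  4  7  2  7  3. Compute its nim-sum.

0

Bitwise XOR of the heap sizes:
  101  (5)
  100  (4)
  111  (7)
  010  (2)
  111  (7)
  011  (3)
  ---
  000  (0)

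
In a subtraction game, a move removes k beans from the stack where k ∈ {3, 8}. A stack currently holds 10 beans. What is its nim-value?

1

Grundy values for subtraction set {3, 8}:
g(0) = mex{} = 0
g(1) = mex{} = 0
g(2) = mex{} = 0
g(3) = mex{0} = 1
g(4) = mex{0} = 1
g(5) = mex{0} = 1
g(6) = mex{1} = 0
g(7) = mex{1} = 0
g(8) = mex{0,1} = 2
g(9) = mex{0} = 1
g(10) = mex{0} = 1
So g(10) = 1.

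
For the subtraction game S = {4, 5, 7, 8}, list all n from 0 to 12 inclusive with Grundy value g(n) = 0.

0, 1, 2, 3, 12

Grundy values for subtraction set {4, 5, 7, 8}:
k:     0  1  2  3  4  5  6  7  8  9 10 11 12
g(k):  0  0  0  0  1  1  1  1  2  2  2  2  0
The P-positions (g = 0) in 0..12 are 0, 1, 2, 3, 12.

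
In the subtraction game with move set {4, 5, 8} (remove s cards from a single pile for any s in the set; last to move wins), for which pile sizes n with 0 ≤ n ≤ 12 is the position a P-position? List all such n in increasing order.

0, 1, 2, 3, 12

Grundy values for subtraction set {4, 5, 8}:
g(0) = mex{} = 0
g(1) = mex{} = 0
g(2) = mex{} = 0
g(3) = mex{} = 0
g(4) = mex{0} = 1
g(5) = mex{0} = 1
g(6) = mex{0} = 1
g(7) = mex{0} = 1
g(8) = mex{0,1} = 2
g(9) = mex{0,1} = 2
g(10) = mex{0,1} = 2
g(11) = mex{0,1} = 2
g(12) = mex{1,2} = 0
The P-positions (g = 0) in 0..12 are 0, 1, 2, 3, 12.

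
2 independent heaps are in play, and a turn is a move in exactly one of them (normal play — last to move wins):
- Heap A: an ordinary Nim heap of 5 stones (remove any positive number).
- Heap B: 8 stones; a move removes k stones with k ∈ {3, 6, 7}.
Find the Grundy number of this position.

Heap A is a plain Nim heap of size 5, so its Grundy value is 5.
For heap B, compute g(0), g(1), … with moves {3, 6, 7}:
g(0) = mex{} = 0
g(1) = mex{} = 0
g(2) = mex{} = 0
g(3) = mex{0} = 1
g(4) = mex{0} = 1
g(5) = mex{0} = 1
g(6) = mex{0,1} = 2
g(7) = mex{0,1} = 2
g(8) = mex{0,1} = 2
So g(8) = 2.
The value of a disjunctive sum is the nim-sum of the parts.
Combined value = 5 ⊕ 2 = 7.

7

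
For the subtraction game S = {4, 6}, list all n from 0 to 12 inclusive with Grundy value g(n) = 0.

0, 1, 2, 3, 10, 11, 12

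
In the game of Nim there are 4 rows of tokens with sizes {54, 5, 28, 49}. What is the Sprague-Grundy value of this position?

30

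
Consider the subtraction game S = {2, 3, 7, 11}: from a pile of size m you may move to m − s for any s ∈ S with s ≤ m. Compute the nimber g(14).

0

Build the Grundy sequence with g(k) = mex{g(k−s) : s ∈ {2, 3, 7, 11}, s ≤ k}:
k:     0  1  2  3  4  5  6  7  8  9 10 11 12 13 14
g(k):  0  0  1  1  2  0  0  1  1  2  0  3  1  2  0
So g(14) = 0.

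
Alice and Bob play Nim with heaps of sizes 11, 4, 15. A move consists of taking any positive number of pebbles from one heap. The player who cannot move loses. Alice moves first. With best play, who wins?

Bob wins

Compute the nim-sum pairwise:
11 XOR 4 = 15
15 XOR 15 = 0
The nim-sum is 0, so this is a P-position: the player to move is in a losing position under optimal play; Alice is about to move from it and so loses — Bob wins.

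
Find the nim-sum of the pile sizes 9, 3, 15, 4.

Nim-sum: 9 XOR 3 XOR 15 XOR 4 = 1.

1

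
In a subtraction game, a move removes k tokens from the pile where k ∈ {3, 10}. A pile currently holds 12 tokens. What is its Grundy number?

Build the Grundy sequence with g(k) = mex{g(k−s) : s ∈ {3, 10}, s ≤ k}:
g(0) = mex{} = 0
g(1) = mex{} = 0
g(2) = mex{} = 0
g(3) = mex{0} = 1
g(4) = mex{0} = 1
g(5) = mex{0} = 1
g(6) = mex{1} = 0
g(7) = mex{1} = 0
g(8) = mex{1} = 0
g(9) = mex{0} = 1
g(10) = mex{0} = 1
g(11) = mex{0} = 1
g(12) = mex{0,1} = 2
So g(12) = 2.

2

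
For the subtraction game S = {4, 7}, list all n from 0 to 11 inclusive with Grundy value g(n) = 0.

0, 1, 2, 3, 11

Compute g(0), g(1), … for moves {4, 7}:
k:     0  1  2  3  4  5  6  7  8  9 10 11
g(k):  0  0  0  0  1  1  1  1  2  2  2  0
The P-positions (g = 0) in 0..11 are 0, 1, 2, 3, 11.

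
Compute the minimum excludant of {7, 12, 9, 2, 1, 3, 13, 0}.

The values 0, 1, 2, 3 are all present; 4 is the first non-negative integer missing from the set.

4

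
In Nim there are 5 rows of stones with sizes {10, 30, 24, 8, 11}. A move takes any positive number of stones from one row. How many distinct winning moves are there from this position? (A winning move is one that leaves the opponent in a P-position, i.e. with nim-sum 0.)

5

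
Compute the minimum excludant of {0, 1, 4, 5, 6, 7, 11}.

2

The values 0, 1 are all present; 2 is the first non-negative integer missing from the set.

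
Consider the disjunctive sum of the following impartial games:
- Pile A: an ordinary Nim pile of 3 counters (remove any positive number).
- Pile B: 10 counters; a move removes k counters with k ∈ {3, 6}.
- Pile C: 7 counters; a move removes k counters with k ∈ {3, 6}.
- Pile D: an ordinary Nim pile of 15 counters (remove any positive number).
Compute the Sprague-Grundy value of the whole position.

Pile A is a plain Nim pile of size 3, so its Grundy value is 3.
Build the Grundy sequence for pile B with g(k) = mex{g(k−s) : s ∈ {3, 6}, s ≤ k}:
g(0) = mex{} = 0
g(1) = mex{} = 0
g(2) = mex{} = 0
g(3) = mex{0} = 1
g(4) = mex{0} = 1
g(5) = mex{0} = 1
g(6) = mex{0,1} = 2
g(7) = mex{0,1} = 2
g(8) = mex{0,1} = 2
g(9) = mex{1,2} = 0
g(10) = mex{1,2} = 0
So g(10) = 0.
For pile C, compute g(0), g(1), … with moves {3, 6}:
g(0) = mex{} = 0
g(1) = mex{} = 0
g(2) = mex{} = 0
g(3) = mex{0} = 1
g(4) = mex{0} = 1
g(5) = mex{0} = 1
g(6) = mex{0,1} = 2
g(7) = mex{0,1} = 2
So g(7) = 2.
Pile D is a plain Nim pile of size 15, so its Grundy value is 15.
By the Sprague-Grundy theorem, the Grundy value of a sum of independent games is the XOR of the component values.
Combined value = 3 ⊕ 0 ⊕ 2 ⊕ 15 = 14.

14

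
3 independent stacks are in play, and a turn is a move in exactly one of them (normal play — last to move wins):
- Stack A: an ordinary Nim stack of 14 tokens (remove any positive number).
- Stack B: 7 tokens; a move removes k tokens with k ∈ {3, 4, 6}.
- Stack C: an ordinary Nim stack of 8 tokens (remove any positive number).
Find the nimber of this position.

Stack A is a plain Nim stack of size 14, so its Grundy value is 14.
Build the Grundy sequence for stack B with g(k) = mex{g(k−s) : s ∈ {3, 4, 6}, s ≤ k}:
g(0) = mex{} = 0
g(1) = mex{} = 0
g(2) = mex{} = 0
g(3) = mex{0} = 1
g(4) = mex{0} = 1
g(5) = mex{0} = 1
g(6) = mex{0,1} = 2
g(7) = mex{0,1} = 2
So g(7) = 2.
Stack C is a plain Nim stack of size 8, so its Grundy value is 8.
The value of a disjunctive sum is the nim-sum of the parts.
Combined value = 14 XOR 2 XOR 8 = 4.

4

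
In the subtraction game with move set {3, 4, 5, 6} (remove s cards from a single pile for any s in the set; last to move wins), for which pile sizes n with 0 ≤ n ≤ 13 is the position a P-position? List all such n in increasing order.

0, 1, 2, 9, 10, 11

Build the Grundy sequence with g(k) = mex{g(k−s) : s ∈ {3, 4, 5, 6}, s ≤ k}:
k:     0  1  2  3  4  5  6  7  8  9 10 11 12 13
g(k):  0  0  0  1  1  1  2  2  2  0  0  0  1  1
The P-positions (g = 0) in 0..13 are 0, 1, 2, 9, 10, 11.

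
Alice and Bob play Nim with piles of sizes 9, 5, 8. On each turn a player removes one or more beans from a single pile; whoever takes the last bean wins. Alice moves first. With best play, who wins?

Alice wins

In binary:
  1001  (9)
  0101  (5)
  1000  (8)
  ----
  0100  (4)
The nim-sum is 4 ≠ 0, so this is an N-position: the player to move can win; Alice has a winning move.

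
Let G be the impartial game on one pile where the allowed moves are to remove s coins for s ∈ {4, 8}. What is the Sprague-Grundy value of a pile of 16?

1

Grundy values for subtraction set {4, 8}:
k:     0  1  2  3  4  5  6  7  8  9 10 11 12 13 14 15 16
g(k):  0  0  0  0  1  1  1  1  2  2  2  2  0  0  0  0  1
So g(16) = 1.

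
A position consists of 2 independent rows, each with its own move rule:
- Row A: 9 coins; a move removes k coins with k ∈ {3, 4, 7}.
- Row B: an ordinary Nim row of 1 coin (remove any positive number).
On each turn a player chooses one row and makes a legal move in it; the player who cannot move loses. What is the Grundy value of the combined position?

For row A, compute g(0), g(1), … with moves {3, 4, 7}:
g(0) = mex{} = 0
g(1) = mex{} = 0
g(2) = mex{} = 0
g(3) = mex{0} = 1
g(4) = mex{0} = 1
g(5) = mex{0} = 1
g(6) = mex{0,1} = 2
g(7) = mex{0,1} = 2
g(8) = mex{0,1} = 2
g(9) = mex{0,1,2} = 3
So g(9) = 3.
Row B is a plain Nim row of size 1, so its Grundy value is 1.
By the Sprague-Grundy theorem, the Grundy value of a sum of independent games is the XOR of the component values.
Combined value = 3 ⊕ 1 = 2.

2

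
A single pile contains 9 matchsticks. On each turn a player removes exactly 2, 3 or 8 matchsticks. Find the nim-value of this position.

2

Compute g(0), g(1), … for moves {2, 3, 8}:
g(0) = mex{} = 0
g(1) = mex{} = 0
g(2) = mex{0} = 1
g(3) = mex{0} = 1
g(4) = mex{0,1} = 2
g(5) = mex{1} = 0
g(6) = mex{1,2} = 0
g(7) = mex{0,2} = 1
g(8) = mex{0} = 1
g(9) = mex{0,1} = 2
So g(9) = 2.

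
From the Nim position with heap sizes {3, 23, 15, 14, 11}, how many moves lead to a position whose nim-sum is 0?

Nim-sum: 3 ⊕ 23 ⊕ 15 ⊕ 14 ⊕ 11 = 30.
The overall nim-sum is X = 30. A heap of size p has a winning move iff p XOR X < p (reduce it to p XOR X).
  3: 3 XOR 30 = 29 ≥ 3 — no move.
  23: 23 XOR 30 = 9 < 23 — winning move (to 9).
  15: 15 XOR 30 = 17 ≥ 15 — no move.
  14: 14 XOR 30 = 16 ≥ 14 — no move.
  11: 11 XOR 30 = 21 ≥ 11 — no move.
That gives 1 winning move.

1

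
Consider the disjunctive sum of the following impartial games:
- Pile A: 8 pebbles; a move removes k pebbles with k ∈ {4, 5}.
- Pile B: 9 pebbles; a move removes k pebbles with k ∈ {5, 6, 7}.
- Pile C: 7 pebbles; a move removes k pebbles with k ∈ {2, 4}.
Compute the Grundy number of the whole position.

Build the Grundy sequence for pile A with g(k) = mex{g(k−s) : s ∈ {4, 5}, s ≤ k}:
g(0) = mex{} = 0
g(1) = mex{} = 0
g(2) = mex{} = 0
g(3) = mex{} = 0
g(4) = mex{0} = 1
g(5) = mex{0} = 1
g(6) = mex{0} = 1
g(7) = mex{0} = 1
g(8) = mex{0,1} = 2
So g(8) = 2.
Grundy values for pile B (subtraction set {5, 6, 7}):
g(0) = mex{} = 0
g(1) = mex{} = 0
g(2) = mex{} = 0
g(3) = mex{} = 0
g(4) = mex{} = 0
g(5) = mex{0} = 1
g(6) = mex{0} = 1
g(7) = mex{0} = 1
g(8) = mex{0} = 1
g(9) = mex{0} = 1
So g(9) = 1.
Grundy values for pile C (subtraction set {2, 4}):
g(0) = mex{} = 0
g(1) = mex{} = 0
g(2) = mex{0} = 1
g(3) = mex{0} = 1
g(4) = mex{0,1} = 2
g(5) = mex{0,1} = 2
g(6) = mex{1,2} = 0
g(7) = mex{1,2} = 0
So g(7) = 0.
By the Sprague-Grundy theorem, the Grundy value of a sum of independent games is the XOR of the component values.
Combined value = 2 ⊕ 1 ⊕ 0 = 3.

3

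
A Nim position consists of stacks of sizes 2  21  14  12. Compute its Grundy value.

21

Write each in binary and XOR column by column:
  00010  (2)
  10101  (21)
  01110  (14)
  01100  (12)
  -----
  10101  (21)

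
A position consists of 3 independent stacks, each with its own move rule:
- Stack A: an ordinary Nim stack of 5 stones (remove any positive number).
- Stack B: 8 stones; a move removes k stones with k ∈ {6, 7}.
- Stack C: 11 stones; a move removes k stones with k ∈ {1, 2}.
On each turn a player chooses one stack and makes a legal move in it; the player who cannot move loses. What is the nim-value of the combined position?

Stack A is a plain Nim stack of size 5, so its Grundy value is 5.
Build the Grundy sequence for stack B with g(k) = mex{g(k−s) : s ∈ {6, 7}, s ≤ k}:
k:     0  1  2  3  4  5  6  7  8
g(k):  0  0  0  0  0  0  1  1  1
So g(8) = 1.
Build the Grundy sequence for stack C with g(k) = mex{g(k−s) : s ∈ {1, 2}, s ≤ k}:
k:     0  1  2  3  4  5  6  7  8  9 10 11
g(k):  0  1  2  0  1  2  0  1  2  0  1  2
So g(11) = 2.
The value of a disjunctive sum is the nim-sum of the parts.
Combined value = 5 XOR 1 XOR 2 = 6.

6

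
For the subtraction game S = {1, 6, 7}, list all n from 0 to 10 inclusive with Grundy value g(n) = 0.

Grundy values for subtraction set {1, 6, 7}:
k:     0  1  2  3  4  5  6  7  8  9 10
g(k):  0  1  0  1  0  1  2  3  2  3  2
The P-positions (g = 0) in 0..10 are 0, 2, 4.

0, 2, 4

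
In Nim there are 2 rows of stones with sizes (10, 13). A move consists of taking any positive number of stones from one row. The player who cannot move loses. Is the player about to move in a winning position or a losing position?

Winning position

Nim-sum: 10 ⊕ 13 = 7.
The nim-sum is 7 ≠ 0, so this is an N-position: the player to move can win.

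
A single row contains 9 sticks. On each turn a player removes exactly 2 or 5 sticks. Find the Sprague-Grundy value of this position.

1

Grundy values for subtraction set {2, 5}:
g(0) = mex{} = 0
g(1) = mex{} = 0
g(2) = mex{0} = 1
g(3) = mex{0} = 1
g(4) = mex{1} = 0
g(5) = mex{0,1} = 2
g(6) = mex{0} = 1
g(7) = mex{1,2} = 0
g(8) = mex{1} = 0
g(9) = mex{0} = 1
So g(9) = 1.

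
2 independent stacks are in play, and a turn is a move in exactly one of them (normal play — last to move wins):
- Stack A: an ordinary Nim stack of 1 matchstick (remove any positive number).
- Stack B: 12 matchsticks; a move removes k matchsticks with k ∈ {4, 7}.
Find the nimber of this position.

1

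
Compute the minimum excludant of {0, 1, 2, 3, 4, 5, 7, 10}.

6

The values 0, 1, 2, 3, 4, 5 are all present; 6 is the first non-negative integer missing from the set.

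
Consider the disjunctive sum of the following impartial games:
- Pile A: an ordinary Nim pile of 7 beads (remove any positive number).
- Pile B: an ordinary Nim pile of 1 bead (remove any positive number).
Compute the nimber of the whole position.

6

Pile A is a plain Nim pile of size 7, so its Grundy value is 7.
Pile B is a plain Nim pile of size 1, so its Grundy value is 1.
By the Sprague-Grundy theorem, the Grundy value of a sum of independent games is the XOR of the component values.
Combined value = 7 XOR 1 = 6.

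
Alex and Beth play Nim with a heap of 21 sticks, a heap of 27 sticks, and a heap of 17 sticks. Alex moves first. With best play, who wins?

Nim-sum: 21 XOR 27 XOR 17 = 31.
The nim-sum is 31 ≠ 0, so this is an N-position: the player to move can win; Alex has a winning move.

Alex wins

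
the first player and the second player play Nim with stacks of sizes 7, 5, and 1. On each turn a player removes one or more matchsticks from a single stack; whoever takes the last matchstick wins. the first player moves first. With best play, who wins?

Nim-sum: 7 ^ 5 ^ 1 = 3.
The nim-sum is 3 ≠ 0, so this is an N-position: the player to move can win; the first player has a winning move.

the first player wins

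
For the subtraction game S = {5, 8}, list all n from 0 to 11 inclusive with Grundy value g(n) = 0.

Compute g(0), g(1), … for moves {5, 8}:
g(0) = mex{} = 0
g(1) = mex{} = 0
g(2) = mex{} = 0
g(3) = mex{} = 0
g(4) = mex{} = 0
g(5) = mex{0} = 1
g(6) = mex{0} = 1
g(7) = mex{0} = 1
g(8) = mex{0} = 1
g(9) = mex{0} = 1
g(10) = mex{0,1} = 2
g(11) = mex{0,1} = 2
The P-positions (g = 0) in 0..11 are 0, 1, 2, 3, 4.

0, 1, 2, 3, 4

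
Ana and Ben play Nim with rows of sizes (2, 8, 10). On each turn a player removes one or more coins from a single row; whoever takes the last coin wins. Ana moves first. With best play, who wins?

Bitwise XOR of the heap sizes:
  0010  (2)
  1000  (8)
  1010  (10)
  ----
  0000  (0)
The nim-sum is 0, so this is a P-position: the player to move is in a losing position under optimal play; Ana is about to move from it and so loses — Ben wins.

Ben wins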